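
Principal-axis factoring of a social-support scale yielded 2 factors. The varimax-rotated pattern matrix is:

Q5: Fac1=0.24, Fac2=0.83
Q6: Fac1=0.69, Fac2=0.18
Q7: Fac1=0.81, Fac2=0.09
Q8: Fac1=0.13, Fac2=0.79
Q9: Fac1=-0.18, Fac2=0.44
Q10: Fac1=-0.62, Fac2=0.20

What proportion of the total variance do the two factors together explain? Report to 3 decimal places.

0.535

SS loadings by factor: 1.6235, 1.5871; total = 3.2106.
Total variance with 6 standardized items is 6, so the solution explains 3.2106/6 = 0.5351.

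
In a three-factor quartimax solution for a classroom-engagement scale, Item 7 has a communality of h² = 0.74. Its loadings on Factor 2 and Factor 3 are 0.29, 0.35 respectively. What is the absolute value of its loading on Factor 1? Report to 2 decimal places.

Under orthogonal rotation h² = Σλ², so λ_Factor 1² = h² − (0.2066) = 0.74 − 0.2066 = 0.5334.
|λ| = √0.5334 = 0.7303.

0.73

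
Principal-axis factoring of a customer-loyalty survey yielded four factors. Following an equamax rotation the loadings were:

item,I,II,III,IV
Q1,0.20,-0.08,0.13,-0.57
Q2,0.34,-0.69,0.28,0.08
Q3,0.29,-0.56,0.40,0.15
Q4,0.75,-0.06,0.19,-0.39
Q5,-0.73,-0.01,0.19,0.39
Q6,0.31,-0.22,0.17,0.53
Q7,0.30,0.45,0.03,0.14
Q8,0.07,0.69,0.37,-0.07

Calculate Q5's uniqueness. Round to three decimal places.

h² = (-0.73)² + (-0.01)² + 0.19² + 0.39² = 0.5329 + 0.0001 + 0.0361 + 0.1521 = 0.7212
Uniqueness u² = 1 − h² = 1 − 0.7212 = 0.2788

0.279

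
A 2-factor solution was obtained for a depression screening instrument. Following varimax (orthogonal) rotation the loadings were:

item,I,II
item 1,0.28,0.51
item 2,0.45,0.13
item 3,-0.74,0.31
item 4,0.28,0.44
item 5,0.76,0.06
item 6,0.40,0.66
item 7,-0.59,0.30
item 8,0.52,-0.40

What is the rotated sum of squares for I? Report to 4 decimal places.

SS loadings for I = 0.28² + 0.45² + (-0.74)² + 0.28² + 0.76² + 0.40² + (-0.59)² + 0.52² = 0.0784 + 0.2025 + 0.5476 + 0.0784 + 0.5776 + 0.1600 + 0.3481 + 0.2704 = 2.2630

2.2630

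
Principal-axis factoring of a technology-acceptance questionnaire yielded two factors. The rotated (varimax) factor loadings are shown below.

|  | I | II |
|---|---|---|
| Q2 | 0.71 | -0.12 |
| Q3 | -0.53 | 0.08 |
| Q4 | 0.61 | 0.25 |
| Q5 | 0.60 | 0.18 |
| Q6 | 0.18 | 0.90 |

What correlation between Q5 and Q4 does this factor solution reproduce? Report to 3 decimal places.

0.411

r̂ = Σ λ_i·λ_j across factors = (0.60)(0.61) + (0.18)(0.25)
  = +0.3660 +0.0450 = 0.4110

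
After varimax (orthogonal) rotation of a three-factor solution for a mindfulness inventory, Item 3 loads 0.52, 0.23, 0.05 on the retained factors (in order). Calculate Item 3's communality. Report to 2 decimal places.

0.33

h² = 0.52² + 0.23² + 0.05² = 0.2704 + 0.0529 + 0.0025 = 0.3258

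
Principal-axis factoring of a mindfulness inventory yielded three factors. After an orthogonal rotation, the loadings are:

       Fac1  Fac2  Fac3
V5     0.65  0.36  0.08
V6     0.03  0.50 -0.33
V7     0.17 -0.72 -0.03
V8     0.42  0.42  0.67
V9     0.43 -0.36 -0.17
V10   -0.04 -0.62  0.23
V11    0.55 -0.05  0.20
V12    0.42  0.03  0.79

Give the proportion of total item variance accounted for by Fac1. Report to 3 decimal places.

SS loadings for Fac1 = 0.65² + 0.03² + 0.17² + 0.42² + 0.43² + (-0.04)² + 0.55² + 0.42² = 1.2941
Proportion of variance = 1.2941 / 8 = 0.1618.

0.162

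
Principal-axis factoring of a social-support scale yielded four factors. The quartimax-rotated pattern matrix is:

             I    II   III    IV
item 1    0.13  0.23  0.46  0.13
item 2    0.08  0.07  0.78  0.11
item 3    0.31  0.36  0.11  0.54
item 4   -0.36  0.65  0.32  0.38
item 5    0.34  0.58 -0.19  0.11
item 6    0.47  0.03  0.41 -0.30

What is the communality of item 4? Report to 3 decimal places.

h² = (-0.36)² + 0.65² + 0.32² + 0.38² = 0.1296 + 0.4225 + 0.1024 + 0.1444 = 0.7989

0.799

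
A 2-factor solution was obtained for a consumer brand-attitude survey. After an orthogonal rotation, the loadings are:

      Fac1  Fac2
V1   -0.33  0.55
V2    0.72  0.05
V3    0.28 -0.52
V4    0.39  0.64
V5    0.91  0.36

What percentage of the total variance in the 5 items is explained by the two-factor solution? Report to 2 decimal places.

56.01%

Communalities: 0.4114, 0.5209, 0.3488, 0.5617, 0.9577; Σh² = 2.8005.
Total variance with 5 standardized items is 5, so the solution explains 2.8005/5 = 0.5601 = 56.01%.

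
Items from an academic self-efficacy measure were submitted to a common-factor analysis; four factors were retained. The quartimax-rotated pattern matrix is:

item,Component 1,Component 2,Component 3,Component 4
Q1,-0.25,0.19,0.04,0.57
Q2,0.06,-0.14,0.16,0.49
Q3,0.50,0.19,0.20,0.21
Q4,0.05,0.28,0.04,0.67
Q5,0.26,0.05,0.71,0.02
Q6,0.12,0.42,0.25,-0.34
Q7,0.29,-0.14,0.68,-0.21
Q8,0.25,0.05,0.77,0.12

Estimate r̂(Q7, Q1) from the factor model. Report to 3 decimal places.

r̂ = Σ λ_i·λ_j across factors = (0.29)(-0.25) + (-0.14)(0.19) + (0.68)(0.04) + (-0.21)(0.57)
  = -0.0725 -0.0266 +0.0272 -0.1197 = -0.1916

-0.192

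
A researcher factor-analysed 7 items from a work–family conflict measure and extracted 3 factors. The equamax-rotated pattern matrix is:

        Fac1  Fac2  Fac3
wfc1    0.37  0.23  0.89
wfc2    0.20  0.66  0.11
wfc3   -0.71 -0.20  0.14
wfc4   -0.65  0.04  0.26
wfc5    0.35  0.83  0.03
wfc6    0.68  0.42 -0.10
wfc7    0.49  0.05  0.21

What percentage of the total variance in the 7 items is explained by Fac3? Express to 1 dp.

SS loadings for Fac3 = 0.89² + 0.11² + 0.14² + 0.26² + 0.03² + (-0.10)² + 0.21² = 0.9464
With 7 standardized items, total variance = 7. Proportion = 0.9464/7 = 0.1352 → 13.52%.

13.5%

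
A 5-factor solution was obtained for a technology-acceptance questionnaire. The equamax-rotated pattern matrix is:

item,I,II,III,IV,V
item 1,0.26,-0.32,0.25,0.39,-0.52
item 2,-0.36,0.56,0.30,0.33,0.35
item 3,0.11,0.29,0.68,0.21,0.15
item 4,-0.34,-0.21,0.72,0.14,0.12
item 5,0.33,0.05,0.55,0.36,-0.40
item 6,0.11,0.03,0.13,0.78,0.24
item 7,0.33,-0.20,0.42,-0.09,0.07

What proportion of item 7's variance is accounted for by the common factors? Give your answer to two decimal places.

0.34

h² = 0.33² + (-0.20)² + 0.42² + (-0.09)² + 0.07² = 0.1089 + 0.0400 + 0.1764 + 0.0081 + 0.0049 = 0.3383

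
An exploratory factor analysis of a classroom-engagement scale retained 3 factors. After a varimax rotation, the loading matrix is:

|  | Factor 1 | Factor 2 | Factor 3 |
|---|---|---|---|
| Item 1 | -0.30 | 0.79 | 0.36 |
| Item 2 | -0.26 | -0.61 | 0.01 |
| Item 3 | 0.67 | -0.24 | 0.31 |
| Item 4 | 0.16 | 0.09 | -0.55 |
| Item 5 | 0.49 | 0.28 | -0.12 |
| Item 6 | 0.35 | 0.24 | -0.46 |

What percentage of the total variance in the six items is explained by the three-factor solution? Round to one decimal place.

Communalities: 0.8437, 0.4398, 0.6026, 0.3362, 0.3329, 0.3917; Σh² = 2.9469.
Total variance with 6 standardized items is 6, so the solution explains 2.9469/6 = 0.4912 = 49.12%.

49.1%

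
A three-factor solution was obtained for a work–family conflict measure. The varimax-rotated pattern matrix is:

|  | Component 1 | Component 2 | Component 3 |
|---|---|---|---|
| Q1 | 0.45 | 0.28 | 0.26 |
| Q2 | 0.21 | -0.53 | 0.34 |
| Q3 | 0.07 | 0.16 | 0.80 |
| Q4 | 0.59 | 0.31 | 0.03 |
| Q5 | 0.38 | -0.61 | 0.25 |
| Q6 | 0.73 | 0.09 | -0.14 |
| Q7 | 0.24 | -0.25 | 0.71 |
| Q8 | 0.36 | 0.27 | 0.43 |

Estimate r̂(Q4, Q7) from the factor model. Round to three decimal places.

0.085

r̂ = Σ λ_i·λ_j across factors = (0.59)(0.24) + (0.31)(-0.25) + (0.03)(0.71)
  = +0.1416 -0.0775 +0.0213 = 0.0854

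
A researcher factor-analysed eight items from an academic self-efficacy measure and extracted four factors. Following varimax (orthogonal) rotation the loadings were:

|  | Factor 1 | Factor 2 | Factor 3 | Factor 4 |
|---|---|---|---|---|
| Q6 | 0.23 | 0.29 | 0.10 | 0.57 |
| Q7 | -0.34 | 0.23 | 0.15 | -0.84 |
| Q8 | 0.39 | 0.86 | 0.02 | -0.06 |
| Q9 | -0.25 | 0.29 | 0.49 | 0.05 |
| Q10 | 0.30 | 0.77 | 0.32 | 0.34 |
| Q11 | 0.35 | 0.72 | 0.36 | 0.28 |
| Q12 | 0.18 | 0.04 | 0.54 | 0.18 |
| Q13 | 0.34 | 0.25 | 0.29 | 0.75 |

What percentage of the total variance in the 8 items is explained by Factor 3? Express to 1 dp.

11.0%

SS loadings for Factor 3 = 0.10² + 0.15² + 0.02² + 0.49² + 0.32² + 0.36² + 0.54² + 0.29² = 0.8807
With 8 standardized items, total variance = 8. Proportion = 0.8807/8 = 0.1101 → 11.01%.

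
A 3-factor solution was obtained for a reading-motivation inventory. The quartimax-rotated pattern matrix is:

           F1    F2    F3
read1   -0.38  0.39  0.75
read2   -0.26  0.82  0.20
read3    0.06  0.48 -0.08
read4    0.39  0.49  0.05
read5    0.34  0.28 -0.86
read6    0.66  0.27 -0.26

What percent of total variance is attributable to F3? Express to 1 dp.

SS loadings for F3 = 0.75² + 0.20² + (-0.08)² + 0.05² + (-0.86)² + (-0.26)² = 1.4186
With 6 standardized items, total variance = 6. Proportion = 1.4186/6 = 0.2364 → 23.64%.

23.6%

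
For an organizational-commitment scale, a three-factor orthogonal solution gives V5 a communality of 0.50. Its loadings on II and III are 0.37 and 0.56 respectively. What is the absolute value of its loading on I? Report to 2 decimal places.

Under orthogonal rotation h² = Σλ², so λ_I² = h² − (0.4505) = 0.50 − 0.4505 = 0.0495.
|λ| = √0.0495 = 0.2225.

0.22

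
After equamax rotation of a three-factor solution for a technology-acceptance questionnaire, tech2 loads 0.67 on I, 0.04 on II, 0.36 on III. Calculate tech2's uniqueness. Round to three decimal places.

h² = 0.67² + 0.04² + 0.36² = 0.4489 + 0.0016 + 0.1296 = 0.5801
Uniqueness u² = 1 − h² = 1 − 0.5801 = 0.4199

0.420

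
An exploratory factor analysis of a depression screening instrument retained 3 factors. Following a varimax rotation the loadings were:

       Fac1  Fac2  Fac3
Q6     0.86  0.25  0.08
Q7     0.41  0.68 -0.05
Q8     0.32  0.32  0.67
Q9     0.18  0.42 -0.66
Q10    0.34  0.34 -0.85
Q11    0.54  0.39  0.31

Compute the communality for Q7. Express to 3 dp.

h² = 0.41² + 0.68² + (-0.05)² = 0.1681 + 0.4624 + 0.0025 = 0.6330

0.633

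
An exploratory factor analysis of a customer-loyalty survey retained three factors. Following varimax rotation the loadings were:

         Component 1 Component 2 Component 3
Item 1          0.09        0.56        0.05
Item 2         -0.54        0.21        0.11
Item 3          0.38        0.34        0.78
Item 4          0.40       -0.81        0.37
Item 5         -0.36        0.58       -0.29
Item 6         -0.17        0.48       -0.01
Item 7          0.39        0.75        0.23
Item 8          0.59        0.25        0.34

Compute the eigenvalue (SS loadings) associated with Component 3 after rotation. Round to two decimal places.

1.01

SS loadings for Component 3 = 0.05² + 0.11² + 0.78² + 0.37² + (-0.29)² + (-0.01)² + 0.23² + 0.34² = 0.0025 + 0.0121 + 0.6084 + 0.1369 + 0.0841 + 0.0001 + 0.0529 + 0.1156 = 1.0126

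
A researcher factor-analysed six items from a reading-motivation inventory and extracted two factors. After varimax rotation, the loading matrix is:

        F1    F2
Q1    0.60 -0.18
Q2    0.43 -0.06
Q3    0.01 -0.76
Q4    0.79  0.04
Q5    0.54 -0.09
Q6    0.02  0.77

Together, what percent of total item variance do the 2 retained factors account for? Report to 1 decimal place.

44.6%

Communalities: 0.3924, 0.1885, 0.5777, 0.6257, 0.2997, 0.5933; Σh² = 2.6773.
Total variance with 6 standardized items is 6, so the solution explains 2.6773/6 = 0.4462 = 44.62%.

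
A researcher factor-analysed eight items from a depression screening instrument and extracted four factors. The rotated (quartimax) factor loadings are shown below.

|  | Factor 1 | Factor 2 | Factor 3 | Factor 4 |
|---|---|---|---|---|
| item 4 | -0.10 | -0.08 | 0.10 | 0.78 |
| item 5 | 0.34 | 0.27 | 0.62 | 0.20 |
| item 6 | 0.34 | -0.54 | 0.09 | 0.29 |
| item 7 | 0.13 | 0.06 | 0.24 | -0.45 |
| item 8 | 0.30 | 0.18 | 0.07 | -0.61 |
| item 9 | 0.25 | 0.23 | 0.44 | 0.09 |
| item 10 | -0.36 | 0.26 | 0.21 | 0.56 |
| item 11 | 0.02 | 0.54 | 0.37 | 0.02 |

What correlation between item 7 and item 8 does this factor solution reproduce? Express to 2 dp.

0.34

r̂ = Σ λ_i·λ_j across factors = (0.13)(0.30) + (0.06)(0.18) + (0.24)(0.07) + (-0.45)(-0.61)
  = +0.0390 +0.0108 +0.0168 +0.2745 = 0.3411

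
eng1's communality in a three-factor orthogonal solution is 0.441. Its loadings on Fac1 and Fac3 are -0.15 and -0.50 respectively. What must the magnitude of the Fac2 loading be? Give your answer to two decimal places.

Under orthogonal rotation h² = Σλ², so λ_Fac2² = h² − (0.2725) = 0.441 − 0.2725 = 0.1685.
|λ| = √0.1685 = 0.4105.

0.41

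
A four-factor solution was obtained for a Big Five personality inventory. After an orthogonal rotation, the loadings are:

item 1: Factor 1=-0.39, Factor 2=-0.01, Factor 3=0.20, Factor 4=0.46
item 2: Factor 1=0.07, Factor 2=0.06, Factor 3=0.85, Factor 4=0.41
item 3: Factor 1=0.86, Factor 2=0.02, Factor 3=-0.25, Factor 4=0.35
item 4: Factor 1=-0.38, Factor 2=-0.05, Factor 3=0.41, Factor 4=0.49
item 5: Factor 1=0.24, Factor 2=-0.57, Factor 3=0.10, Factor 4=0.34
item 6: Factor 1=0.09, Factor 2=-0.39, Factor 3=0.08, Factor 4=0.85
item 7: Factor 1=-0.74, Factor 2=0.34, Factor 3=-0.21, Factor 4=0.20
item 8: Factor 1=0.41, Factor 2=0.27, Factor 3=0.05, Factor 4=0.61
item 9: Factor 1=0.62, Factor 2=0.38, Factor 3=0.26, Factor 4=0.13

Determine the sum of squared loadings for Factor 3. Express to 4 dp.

SS loadings for Factor 3 = 0.20² + 0.85² + (-0.25)² + 0.41² + 0.10² + 0.08² + (-0.21)² + 0.05² + 0.26² = 0.0400 + 0.7225 + 0.0625 + 0.1681 + 0.0100 + 0.0064 + 0.0441 + 0.0025 + 0.0676 = 1.1237

1.1237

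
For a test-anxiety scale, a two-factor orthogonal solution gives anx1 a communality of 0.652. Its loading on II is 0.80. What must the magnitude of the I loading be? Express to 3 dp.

0.110

Under orthogonal rotation h² = Σλ², so λ_I² = h² − (0.6400) = 0.652 − 0.6400 = 0.0120.
|λ| = √0.0120 = 0.1095.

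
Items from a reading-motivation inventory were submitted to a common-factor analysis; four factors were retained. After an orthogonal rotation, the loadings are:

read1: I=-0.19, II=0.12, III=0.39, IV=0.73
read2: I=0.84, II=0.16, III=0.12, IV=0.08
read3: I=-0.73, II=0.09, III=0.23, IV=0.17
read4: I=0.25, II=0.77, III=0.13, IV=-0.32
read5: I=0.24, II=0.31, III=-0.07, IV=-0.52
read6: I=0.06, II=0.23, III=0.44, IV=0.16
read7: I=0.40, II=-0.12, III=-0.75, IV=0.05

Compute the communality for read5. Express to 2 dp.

h² = 0.24² + 0.31² + (-0.07)² + (-0.52)² = 0.0576 + 0.0961 + 0.0049 + 0.2704 = 0.4290

0.43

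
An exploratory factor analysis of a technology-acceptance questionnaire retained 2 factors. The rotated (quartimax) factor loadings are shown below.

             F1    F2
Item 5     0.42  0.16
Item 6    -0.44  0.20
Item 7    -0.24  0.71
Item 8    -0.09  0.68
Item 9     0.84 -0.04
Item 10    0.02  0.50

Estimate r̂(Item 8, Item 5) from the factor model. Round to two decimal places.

0.07

r̂ = Σ λ_i·λ_j across factors = (-0.09)(0.42) + (0.68)(0.16)
  = -0.0378 +0.1088 = 0.0710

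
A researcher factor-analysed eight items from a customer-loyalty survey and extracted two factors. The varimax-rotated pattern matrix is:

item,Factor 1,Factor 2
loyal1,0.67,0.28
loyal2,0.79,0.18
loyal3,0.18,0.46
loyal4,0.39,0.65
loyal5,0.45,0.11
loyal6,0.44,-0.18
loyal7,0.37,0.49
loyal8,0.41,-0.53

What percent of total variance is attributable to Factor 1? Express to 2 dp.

24.48%

SS loadings for Factor 1 = 0.67² + 0.79² + 0.18² + 0.39² + 0.45² + 0.44² + 0.37² + 0.41² = 1.9586
With 8 standardized items, total variance = 8. Proportion = 1.9586/8 = 0.2448 → 24.48%.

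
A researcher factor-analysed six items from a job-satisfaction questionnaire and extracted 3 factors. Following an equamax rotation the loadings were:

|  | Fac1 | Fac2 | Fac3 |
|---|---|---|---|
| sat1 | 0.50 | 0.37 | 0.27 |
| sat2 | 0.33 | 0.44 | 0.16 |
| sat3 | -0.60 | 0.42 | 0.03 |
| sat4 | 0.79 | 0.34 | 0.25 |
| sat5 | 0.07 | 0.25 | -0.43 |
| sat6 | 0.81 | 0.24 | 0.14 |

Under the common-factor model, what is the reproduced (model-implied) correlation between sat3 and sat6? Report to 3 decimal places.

r̂ = Σ λ_i·λ_j across factors = (-0.60)(0.81) + (0.42)(0.24) + (0.03)(0.14)
  = -0.4860 +0.1008 +0.0042 = -0.3810

-0.381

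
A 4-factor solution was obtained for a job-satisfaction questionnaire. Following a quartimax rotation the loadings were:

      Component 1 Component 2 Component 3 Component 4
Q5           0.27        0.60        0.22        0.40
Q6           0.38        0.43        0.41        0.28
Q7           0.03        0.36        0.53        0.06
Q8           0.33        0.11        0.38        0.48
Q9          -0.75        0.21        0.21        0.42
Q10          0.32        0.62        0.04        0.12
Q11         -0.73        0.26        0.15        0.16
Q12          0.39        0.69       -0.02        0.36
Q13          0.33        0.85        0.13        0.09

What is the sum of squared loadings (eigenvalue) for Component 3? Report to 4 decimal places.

0.7273

SS loadings for Component 3 = 0.22² + 0.41² + 0.53² + 0.38² + 0.21² + 0.04² + 0.15² + (-0.02)² + 0.13² = 0.0484 + 0.1681 + 0.2809 + 0.1444 + 0.0441 + 0.0016 + 0.0225 + 0.0004 + 0.0169 = 0.7273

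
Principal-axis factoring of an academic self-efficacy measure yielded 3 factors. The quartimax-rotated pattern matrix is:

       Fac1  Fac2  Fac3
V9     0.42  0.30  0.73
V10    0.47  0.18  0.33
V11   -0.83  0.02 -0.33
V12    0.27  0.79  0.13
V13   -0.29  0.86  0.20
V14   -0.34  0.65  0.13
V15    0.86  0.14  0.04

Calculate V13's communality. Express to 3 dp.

0.864

h² = (-0.29)² + 0.86² + 0.20² = 0.0841 + 0.7396 + 0.0400 = 0.8637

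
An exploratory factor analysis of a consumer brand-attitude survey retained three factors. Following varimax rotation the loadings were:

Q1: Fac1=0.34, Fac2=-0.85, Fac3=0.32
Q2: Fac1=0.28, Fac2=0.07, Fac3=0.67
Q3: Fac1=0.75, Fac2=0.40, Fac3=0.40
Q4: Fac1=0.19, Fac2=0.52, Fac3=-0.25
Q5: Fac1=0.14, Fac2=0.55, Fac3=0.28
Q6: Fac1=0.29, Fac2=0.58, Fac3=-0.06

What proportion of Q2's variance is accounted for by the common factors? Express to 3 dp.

h² = 0.28² + 0.07² + 0.67² = 0.0784 + 0.0049 + 0.4489 = 0.5322

0.532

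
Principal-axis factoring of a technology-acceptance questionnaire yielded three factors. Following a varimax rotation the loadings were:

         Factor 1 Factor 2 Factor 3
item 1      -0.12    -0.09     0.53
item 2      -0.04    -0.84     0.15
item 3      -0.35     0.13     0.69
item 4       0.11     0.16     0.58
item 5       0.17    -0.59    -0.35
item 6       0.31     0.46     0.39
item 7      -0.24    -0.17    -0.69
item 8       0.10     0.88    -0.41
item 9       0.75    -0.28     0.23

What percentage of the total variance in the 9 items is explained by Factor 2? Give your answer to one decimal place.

24.4%

SS loadings for Factor 2 = (-0.09)² + (-0.84)² + 0.13² + 0.16² + (-0.59)² + 0.46² + (-0.17)² + 0.88² + (-0.28)² = 2.1976
With 9 standardized items, total variance = 9. Proportion = 2.1976/9 = 0.2442 → 24.42%.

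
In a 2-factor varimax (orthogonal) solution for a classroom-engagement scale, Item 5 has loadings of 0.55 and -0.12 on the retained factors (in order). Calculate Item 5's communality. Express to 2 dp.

0.32

h² = 0.55² + (-0.12)² = 0.3025 + 0.0144 = 0.3169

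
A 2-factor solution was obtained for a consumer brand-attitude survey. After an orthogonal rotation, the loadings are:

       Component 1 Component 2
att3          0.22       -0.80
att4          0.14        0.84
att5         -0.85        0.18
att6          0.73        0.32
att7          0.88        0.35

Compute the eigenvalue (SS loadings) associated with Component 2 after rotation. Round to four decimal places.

1.6029

SS loadings for Component 2 = (-0.80)² + 0.84² + 0.18² + 0.32² + 0.35² = 0.6400 + 0.7056 + 0.0324 + 0.1024 + 0.1225 = 1.6029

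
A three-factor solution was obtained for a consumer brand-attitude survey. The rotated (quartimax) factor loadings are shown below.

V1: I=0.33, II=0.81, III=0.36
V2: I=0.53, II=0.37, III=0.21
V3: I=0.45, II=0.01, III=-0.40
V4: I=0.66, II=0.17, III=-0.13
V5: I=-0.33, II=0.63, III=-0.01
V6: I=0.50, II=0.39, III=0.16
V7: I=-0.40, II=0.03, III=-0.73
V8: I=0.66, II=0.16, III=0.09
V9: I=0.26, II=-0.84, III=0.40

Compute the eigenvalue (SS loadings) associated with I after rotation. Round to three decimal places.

SS loadings for I = 0.33² + 0.53² + 0.45² + 0.66² + (-0.33)² + 0.50² + (-0.40)² + 0.66² + 0.26² = 0.1089 + 0.2809 + 0.2025 + 0.4356 + 0.1089 + 0.2500 + 0.1600 + 0.4356 + 0.0676 = 2.0500

2.050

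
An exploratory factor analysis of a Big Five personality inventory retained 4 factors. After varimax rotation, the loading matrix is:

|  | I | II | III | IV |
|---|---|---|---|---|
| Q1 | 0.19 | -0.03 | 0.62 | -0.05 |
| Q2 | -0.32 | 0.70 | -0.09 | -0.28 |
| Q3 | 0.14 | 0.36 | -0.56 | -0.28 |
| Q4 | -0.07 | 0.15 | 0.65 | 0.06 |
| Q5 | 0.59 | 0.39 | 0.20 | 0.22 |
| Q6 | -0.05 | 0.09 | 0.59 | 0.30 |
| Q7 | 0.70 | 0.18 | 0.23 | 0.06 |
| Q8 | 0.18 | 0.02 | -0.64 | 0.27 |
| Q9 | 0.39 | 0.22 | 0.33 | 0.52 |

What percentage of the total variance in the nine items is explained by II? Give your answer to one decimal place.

SS loadings for II = (-0.03)² + 0.70² + 0.36² + 0.15² + 0.39² + 0.09² + 0.18² + 0.02² + 0.22² = 0.8844
With 9 standardized items, total variance = 9. Proportion = 0.8844/9 = 0.0983 → 9.83%.

9.8%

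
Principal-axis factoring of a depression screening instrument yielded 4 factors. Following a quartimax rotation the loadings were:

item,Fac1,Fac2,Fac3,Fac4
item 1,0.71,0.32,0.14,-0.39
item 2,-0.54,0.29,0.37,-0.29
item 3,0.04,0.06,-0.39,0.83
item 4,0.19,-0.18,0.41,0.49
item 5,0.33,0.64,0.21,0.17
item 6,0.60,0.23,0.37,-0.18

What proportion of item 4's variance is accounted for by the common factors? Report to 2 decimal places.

0.48

h² = 0.19² + (-0.18)² + 0.41² + 0.49² = 0.0361 + 0.0324 + 0.1681 + 0.2401 = 0.4767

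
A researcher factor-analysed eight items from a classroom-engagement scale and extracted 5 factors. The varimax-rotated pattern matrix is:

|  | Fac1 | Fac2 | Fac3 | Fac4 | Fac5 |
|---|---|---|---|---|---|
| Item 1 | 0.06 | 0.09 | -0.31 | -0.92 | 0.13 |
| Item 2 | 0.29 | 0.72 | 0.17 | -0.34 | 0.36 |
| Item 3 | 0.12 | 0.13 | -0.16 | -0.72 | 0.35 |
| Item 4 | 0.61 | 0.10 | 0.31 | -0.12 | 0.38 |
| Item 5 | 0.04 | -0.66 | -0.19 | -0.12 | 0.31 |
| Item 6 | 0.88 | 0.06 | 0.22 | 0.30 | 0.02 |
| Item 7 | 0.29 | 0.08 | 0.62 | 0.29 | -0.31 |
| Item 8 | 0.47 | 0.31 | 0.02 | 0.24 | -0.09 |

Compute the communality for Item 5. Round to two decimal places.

h² = 0.04² + (-0.66)² + (-0.19)² + (-0.12)² + 0.31² = 0.0016 + 0.4356 + 0.0361 + 0.0144 + 0.0961 = 0.5838

0.58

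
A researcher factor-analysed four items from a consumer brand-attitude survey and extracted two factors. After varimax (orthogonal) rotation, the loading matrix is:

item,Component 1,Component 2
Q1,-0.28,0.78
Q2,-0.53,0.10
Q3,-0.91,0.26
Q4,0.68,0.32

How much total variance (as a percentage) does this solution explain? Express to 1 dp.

Communalities: 0.6868, 0.2909, 0.8957, 0.5648; Σh² = 2.4382.
Total variance with 4 standardized items is 4, so the solution explains 2.4382/4 = 0.6096 = 60.96%.

61.0%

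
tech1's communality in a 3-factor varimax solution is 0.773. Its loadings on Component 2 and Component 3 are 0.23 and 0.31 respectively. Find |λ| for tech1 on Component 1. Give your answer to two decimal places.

Under orthogonal rotation h² = Σλ², so λ_Component 1² = h² − (0.1490) = 0.773 − 0.1490 = 0.6240.
|λ| = √0.6240 = 0.7899.

0.79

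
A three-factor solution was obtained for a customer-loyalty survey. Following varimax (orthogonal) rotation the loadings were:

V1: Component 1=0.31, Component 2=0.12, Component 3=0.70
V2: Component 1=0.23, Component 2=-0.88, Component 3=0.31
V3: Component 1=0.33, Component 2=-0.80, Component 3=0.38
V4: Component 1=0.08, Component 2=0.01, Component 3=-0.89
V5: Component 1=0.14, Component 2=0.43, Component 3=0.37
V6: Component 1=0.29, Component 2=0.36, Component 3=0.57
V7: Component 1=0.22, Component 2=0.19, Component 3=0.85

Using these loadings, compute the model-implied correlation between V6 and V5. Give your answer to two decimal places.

0.41

r̂ = Σ λ_i·λ_j across factors = (0.29)(0.14) + (0.36)(0.43) + (0.57)(0.37)
  = +0.0406 +0.1548 +0.2109 = 0.4063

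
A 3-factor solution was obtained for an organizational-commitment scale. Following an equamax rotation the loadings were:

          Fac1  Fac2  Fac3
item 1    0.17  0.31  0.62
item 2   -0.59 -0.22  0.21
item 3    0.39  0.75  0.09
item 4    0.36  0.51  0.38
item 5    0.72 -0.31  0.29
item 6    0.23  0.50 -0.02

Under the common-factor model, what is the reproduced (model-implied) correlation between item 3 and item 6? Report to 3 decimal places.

0.463

r̂ = Σ λ_i·λ_j across factors = (0.39)(0.23) + (0.75)(0.50) + (0.09)(-0.02)
  = +0.0897 +0.3750 -0.0018 = 0.4629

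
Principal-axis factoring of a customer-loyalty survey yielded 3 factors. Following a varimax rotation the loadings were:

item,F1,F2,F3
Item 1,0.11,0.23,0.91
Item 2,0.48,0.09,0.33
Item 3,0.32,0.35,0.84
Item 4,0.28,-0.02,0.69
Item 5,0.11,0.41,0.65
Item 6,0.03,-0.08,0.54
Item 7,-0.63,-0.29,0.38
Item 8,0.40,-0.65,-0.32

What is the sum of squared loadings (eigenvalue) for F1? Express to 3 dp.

SS loadings for F1 = 0.11² + 0.48² + 0.32² + 0.28² + 0.11² + 0.03² + (-0.63)² + 0.40² = 0.0121 + 0.2304 + 0.1024 + 0.0784 + 0.0121 + 0.0009 + 0.3969 + 0.1600 = 0.9932

0.993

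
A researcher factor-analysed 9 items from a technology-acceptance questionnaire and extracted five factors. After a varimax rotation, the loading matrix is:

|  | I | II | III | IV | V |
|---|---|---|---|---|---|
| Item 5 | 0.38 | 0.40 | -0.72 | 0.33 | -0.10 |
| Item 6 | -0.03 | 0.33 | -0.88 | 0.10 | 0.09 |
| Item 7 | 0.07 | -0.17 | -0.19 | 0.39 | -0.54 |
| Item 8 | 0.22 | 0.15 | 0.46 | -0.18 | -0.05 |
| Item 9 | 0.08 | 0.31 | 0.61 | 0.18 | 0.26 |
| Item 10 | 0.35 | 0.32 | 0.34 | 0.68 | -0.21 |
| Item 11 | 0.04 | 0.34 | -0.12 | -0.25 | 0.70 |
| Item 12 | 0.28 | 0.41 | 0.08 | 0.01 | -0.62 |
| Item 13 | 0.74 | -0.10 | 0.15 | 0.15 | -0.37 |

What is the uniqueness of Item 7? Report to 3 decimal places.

0.486

h² = 0.07² + (-0.17)² + (-0.19)² + 0.39² + (-0.54)² = 0.0049 + 0.0289 + 0.0361 + 0.1521 + 0.2916 = 0.5136
Uniqueness u² = 1 − h² = 1 − 0.5136 = 0.4864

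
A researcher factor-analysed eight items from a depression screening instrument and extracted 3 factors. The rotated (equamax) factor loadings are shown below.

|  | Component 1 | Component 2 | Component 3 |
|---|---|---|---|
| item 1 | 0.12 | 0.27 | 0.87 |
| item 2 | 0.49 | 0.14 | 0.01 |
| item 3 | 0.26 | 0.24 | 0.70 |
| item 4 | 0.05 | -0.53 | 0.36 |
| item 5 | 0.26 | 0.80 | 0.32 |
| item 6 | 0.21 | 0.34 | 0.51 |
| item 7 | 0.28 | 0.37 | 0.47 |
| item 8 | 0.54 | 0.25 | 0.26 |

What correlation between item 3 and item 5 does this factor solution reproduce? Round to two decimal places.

r̂ = Σ λ_i·λ_j across factors = (0.26)(0.26) + (0.24)(0.80) + (0.70)(0.32)
  = +0.0676 +0.1920 +0.2240 = 0.4836

0.48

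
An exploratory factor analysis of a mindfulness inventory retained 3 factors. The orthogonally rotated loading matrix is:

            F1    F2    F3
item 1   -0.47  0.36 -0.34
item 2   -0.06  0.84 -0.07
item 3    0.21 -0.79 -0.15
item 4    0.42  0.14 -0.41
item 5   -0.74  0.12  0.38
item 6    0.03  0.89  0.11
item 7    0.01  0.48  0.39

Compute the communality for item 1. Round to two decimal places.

0.47

h² = (-0.47)² + 0.36² + (-0.34)² = 0.2209 + 0.1296 + 0.1156 = 0.4661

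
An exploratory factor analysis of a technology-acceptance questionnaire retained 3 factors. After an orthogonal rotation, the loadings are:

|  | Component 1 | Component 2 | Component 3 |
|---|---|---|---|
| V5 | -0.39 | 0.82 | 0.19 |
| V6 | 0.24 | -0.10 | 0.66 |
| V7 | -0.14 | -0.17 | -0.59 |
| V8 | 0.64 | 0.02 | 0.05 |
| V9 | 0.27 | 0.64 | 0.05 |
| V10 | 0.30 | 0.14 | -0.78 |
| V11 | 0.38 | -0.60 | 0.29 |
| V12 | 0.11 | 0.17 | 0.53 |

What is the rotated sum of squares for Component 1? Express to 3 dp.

SS loadings for Component 1 = (-0.39)² + 0.24² + (-0.14)² + 0.64² + 0.27² + 0.30² + 0.38² + 0.11² = 0.1521 + 0.0576 + 0.0196 + 0.4096 + 0.0729 + 0.0900 + 0.1444 + 0.0121 = 0.9583

0.958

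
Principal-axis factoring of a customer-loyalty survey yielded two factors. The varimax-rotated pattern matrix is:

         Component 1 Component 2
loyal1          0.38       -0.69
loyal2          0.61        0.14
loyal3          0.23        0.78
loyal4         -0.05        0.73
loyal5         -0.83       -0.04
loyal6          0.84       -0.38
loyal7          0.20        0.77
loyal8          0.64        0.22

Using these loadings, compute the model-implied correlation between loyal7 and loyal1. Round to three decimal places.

r̂ = Σ λ_i·λ_j across factors = (0.20)(0.38) + (0.77)(-0.69)
  = +0.0760 -0.5313 = -0.4553

-0.455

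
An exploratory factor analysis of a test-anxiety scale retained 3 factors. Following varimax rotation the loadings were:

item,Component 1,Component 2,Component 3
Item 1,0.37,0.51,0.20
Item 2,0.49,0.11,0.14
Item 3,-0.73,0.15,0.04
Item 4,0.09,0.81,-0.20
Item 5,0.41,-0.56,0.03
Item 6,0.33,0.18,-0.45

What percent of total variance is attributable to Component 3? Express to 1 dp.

SS loadings for Component 3 = 0.20² + 0.14² + 0.04² + (-0.20)² + 0.03² + (-0.45)² = 0.3046
With 6 standardized items, total variance = 6. Proportion = 0.3046/6 = 0.0508 → 5.08%.

5.1%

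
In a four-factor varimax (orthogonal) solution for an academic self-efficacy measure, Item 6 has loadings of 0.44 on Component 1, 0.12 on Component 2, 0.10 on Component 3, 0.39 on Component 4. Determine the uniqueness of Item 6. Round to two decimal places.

h² = 0.44² + 0.12² + 0.10² + 0.39² = 0.1936 + 0.0144 + 0.0100 + 0.1521 = 0.3701
Uniqueness u² = 1 − h² = 1 − 0.3701 = 0.6299

0.63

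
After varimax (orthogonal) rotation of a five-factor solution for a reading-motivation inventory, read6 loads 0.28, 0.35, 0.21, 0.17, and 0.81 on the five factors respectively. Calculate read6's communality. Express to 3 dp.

0.930

h² = 0.28² + 0.35² + 0.21² + 0.17² + 0.81² = 0.0784 + 0.1225 + 0.0441 + 0.0289 + 0.6561 = 0.9300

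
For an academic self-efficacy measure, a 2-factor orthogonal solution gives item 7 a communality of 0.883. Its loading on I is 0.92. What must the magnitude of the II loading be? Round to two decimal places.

0.19

Under orthogonal rotation h² = Σλ², so λ_II² = h² − (0.8464) = 0.883 − 0.8464 = 0.0366.
|λ| = √0.0366 = 0.1913.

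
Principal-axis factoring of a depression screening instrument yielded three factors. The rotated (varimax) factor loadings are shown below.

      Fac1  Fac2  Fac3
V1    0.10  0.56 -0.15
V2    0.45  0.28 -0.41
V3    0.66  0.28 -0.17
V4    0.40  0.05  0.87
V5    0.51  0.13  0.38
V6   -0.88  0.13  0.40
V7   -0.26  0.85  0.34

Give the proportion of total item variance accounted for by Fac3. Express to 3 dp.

0.199

SS loadings for Fac3 = (-0.15)² + (-0.41)² + (-0.17)² + 0.87² + 0.38² + 0.40² + 0.34² = 1.3964
Proportion of variance = 1.3964 / 7 = 0.1995.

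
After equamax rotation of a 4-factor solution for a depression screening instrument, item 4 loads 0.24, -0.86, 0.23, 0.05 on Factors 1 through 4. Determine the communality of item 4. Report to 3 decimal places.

h² = 0.24² + (-0.86)² + 0.23² + 0.05² = 0.0576 + 0.7396 + 0.0529 + 0.0025 = 0.8526

0.853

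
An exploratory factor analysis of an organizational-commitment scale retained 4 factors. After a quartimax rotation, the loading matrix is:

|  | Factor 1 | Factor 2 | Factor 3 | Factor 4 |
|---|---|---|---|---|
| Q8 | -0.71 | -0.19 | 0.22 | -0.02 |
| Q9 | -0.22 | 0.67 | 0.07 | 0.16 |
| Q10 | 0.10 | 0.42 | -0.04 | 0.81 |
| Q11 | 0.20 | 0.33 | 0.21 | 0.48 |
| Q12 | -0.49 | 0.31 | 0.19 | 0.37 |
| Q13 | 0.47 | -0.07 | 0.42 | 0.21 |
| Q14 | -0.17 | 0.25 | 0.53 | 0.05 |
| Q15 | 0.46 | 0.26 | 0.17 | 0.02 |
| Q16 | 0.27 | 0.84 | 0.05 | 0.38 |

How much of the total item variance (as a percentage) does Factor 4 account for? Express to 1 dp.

SS loadings for Factor 4 = (-0.02)² + 0.16² + 0.81² + 0.48² + 0.37² + 0.21² + 0.05² + 0.02² + 0.38² = 1.2408
With 9 standardized items, total variance = 9. Proportion = 1.2408/9 = 0.1379 → 13.79%.

13.8%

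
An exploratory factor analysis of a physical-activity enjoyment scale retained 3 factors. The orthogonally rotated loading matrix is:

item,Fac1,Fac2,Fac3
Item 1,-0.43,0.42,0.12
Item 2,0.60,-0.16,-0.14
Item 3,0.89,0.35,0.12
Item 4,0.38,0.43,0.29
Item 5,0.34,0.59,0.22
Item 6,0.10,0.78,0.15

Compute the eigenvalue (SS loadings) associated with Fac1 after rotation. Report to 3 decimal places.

1.607

SS loadings for Fac1 = (-0.43)² + 0.60² + 0.89² + 0.38² + 0.34² + 0.10² = 0.1849 + 0.3600 + 0.7921 + 0.1444 + 0.1156 + 0.0100 = 1.6070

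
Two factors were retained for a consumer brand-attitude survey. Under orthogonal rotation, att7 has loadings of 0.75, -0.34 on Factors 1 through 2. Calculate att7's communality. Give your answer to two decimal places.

0.68

h² = 0.75² + (-0.34)² = 0.5625 + 0.1156 = 0.6781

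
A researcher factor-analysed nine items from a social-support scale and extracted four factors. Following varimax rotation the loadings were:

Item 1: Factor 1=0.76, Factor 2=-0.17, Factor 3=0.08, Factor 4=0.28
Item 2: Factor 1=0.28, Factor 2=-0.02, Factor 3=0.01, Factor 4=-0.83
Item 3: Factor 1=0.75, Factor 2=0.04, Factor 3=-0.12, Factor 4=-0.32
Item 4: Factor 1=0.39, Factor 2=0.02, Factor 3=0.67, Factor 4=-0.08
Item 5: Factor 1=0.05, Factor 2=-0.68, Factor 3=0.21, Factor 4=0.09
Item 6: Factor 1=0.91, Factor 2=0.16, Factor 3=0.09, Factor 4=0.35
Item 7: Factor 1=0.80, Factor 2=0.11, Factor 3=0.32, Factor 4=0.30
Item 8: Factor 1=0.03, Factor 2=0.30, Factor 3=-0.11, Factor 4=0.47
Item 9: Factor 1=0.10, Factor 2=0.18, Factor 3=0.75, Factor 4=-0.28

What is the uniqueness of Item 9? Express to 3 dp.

0.317

h² = 0.10² + 0.18² + 0.75² + (-0.28)² = 0.0100 + 0.0324 + 0.5625 + 0.0784 = 0.6833
Uniqueness u² = 1 − h² = 1 − 0.6833 = 0.3167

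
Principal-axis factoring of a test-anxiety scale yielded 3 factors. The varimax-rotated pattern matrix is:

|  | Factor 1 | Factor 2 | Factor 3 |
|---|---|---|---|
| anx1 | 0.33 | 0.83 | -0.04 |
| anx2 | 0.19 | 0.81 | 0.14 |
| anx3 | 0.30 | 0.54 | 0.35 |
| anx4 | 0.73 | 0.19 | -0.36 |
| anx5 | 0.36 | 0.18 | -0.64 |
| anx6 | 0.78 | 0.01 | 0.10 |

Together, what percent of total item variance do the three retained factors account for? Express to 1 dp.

65.1%

Communalities: 0.7994, 0.7118, 0.5041, 0.6986, 0.5716, 0.6185; Σh² = 3.9040.
Total variance with 6 standardized items is 6, so the solution explains 3.9040/6 = 0.6507 = 65.07%.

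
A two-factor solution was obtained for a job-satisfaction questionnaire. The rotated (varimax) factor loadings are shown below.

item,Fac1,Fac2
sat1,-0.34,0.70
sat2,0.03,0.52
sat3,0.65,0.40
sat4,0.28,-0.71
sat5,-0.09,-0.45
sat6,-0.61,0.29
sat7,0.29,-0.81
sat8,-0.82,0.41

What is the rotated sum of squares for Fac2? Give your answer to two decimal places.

SS loadings for Fac2 = 0.70² + 0.52² + 0.40² + (-0.71)² + (-0.45)² + 0.29² + (-0.81)² + 0.41² = 0.4900 + 0.2704 + 0.1600 + 0.5041 + 0.2025 + 0.0841 + 0.6561 + 0.1681 = 2.5353

2.54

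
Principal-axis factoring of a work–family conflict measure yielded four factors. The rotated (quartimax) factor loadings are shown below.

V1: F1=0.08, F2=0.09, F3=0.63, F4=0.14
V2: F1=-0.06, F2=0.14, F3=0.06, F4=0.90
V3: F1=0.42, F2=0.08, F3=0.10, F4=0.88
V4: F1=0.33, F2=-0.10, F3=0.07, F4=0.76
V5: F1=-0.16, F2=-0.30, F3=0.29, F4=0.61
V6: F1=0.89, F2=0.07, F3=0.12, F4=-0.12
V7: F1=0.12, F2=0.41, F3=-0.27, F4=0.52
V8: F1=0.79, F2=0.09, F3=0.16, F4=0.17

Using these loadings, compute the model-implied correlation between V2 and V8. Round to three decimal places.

0.128

r̂ = Σ λ_i·λ_j across factors = (-0.06)(0.79) + (0.14)(0.09) + (0.06)(0.16) + (0.90)(0.17)
  = -0.0474 +0.0126 +0.0096 +0.1530 = 0.1278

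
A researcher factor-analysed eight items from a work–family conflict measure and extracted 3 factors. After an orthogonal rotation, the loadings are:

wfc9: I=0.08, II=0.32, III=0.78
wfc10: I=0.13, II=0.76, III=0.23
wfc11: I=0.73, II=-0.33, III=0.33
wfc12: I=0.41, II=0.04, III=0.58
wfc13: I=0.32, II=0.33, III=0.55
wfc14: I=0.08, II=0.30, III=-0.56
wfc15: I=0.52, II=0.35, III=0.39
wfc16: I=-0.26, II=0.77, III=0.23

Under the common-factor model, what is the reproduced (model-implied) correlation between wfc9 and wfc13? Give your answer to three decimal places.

0.560

r̂ = Σ λ_i·λ_j across factors = (0.08)(0.32) + (0.32)(0.33) + (0.78)(0.55)
  = +0.0256 +0.1056 +0.4290 = 0.5602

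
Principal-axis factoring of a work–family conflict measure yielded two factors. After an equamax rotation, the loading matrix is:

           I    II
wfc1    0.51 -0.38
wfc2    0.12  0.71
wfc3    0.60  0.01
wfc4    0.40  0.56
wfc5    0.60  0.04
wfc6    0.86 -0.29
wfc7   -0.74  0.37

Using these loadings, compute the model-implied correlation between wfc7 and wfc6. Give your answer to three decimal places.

-0.744

r̂ = Σ λ_i·λ_j across factors = (-0.74)(0.86) + (0.37)(-0.29)
  = -0.6364 -0.1073 = -0.7437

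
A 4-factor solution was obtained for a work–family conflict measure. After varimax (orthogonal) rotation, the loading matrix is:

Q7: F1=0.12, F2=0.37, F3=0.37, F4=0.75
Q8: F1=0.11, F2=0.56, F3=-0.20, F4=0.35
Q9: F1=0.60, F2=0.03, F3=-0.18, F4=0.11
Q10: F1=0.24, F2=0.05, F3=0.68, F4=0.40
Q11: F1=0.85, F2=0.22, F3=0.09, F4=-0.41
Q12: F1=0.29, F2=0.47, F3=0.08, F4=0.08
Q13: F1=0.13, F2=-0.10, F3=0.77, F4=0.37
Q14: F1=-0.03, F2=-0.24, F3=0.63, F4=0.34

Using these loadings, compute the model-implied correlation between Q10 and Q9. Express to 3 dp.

r̂ = Σ λ_i·λ_j across factors = (0.24)(0.60) + (0.05)(0.03) + (0.68)(-0.18) + (0.40)(0.11)
  = +0.1440 +0.0015 -0.1224 +0.0440 = 0.0671

0.067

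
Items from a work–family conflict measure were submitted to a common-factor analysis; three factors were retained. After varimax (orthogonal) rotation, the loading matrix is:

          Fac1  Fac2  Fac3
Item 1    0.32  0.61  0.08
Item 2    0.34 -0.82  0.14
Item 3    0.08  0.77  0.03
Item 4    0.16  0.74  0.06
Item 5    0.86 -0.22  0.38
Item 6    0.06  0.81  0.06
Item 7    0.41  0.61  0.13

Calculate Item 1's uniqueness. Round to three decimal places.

0.519

h² = 0.32² + 0.61² + 0.08² = 0.1024 + 0.3721 + 0.0064 = 0.4809
Uniqueness u² = 1 − h² = 1 − 0.4809 = 0.5191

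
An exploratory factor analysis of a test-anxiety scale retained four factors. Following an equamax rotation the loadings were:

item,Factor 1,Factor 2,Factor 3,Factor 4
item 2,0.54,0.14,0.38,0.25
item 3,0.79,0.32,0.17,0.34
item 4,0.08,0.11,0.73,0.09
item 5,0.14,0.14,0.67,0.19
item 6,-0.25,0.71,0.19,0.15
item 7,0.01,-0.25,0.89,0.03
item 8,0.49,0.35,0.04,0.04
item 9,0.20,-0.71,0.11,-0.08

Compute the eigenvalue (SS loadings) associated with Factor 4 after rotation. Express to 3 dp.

0.254

SS loadings for Factor 4 = 0.25² + 0.34² + 0.09² + 0.19² + 0.15² + 0.03² + 0.04² + (-0.08)² = 0.0625 + 0.1156 + 0.0081 + 0.0361 + 0.0225 + 0.0009 + 0.0016 + 0.0064 = 0.2537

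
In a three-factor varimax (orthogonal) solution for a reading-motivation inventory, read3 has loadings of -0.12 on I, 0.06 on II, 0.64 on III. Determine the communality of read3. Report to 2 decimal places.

h² = (-0.12)² + 0.06² + 0.64² = 0.0144 + 0.0036 + 0.4096 = 0.4276

0.43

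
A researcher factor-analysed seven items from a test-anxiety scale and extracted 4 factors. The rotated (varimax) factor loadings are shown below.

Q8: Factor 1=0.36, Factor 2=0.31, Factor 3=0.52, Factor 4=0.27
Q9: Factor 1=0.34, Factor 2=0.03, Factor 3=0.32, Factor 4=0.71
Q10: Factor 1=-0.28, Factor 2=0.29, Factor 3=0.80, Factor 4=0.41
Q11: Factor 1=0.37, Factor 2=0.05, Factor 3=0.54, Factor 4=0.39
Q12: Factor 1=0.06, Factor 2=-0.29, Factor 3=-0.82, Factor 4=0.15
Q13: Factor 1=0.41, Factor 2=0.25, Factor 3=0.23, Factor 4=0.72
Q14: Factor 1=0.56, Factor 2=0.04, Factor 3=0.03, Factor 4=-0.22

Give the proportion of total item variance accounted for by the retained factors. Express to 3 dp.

SS loadings by factor: 0.9458, 0.3318, 2.0306, 1.4865; total = 4.7947.
Total variance with 7 standardized items is 7, so the solution explains 4.7947/7 = 0.6850.

0.685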